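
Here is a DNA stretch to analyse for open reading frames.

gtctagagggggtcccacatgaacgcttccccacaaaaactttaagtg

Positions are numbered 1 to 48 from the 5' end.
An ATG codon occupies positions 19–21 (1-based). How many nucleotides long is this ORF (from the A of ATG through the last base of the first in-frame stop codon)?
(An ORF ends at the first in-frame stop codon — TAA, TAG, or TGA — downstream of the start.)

Codons from position 19: ATG (19–21), AAC (22–24), GCT (25–27), TCC (28–30), CCA (31–33), CAA (34–36), AAA (37–39), CTT (40–42), TAA (43–45).
TAA is the first in-frame stop; ORF spans 19–45, 27 nucleotides.

27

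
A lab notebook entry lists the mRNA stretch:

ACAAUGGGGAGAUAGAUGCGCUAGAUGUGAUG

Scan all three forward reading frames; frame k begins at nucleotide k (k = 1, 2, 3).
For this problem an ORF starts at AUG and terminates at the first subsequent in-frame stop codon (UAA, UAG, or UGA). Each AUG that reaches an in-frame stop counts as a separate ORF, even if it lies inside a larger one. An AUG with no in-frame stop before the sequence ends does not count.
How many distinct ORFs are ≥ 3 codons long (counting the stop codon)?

Frame 1: ACA AUG GGG AGA UAG AUG CGC UAG AUG UGA — AUG at 4, stop UAG at 13 → 12 nt; AUG at 16, stop UAG at 22 → 9 nt; AUG at 25, stop UGA at 28 → 6 nt.
Frame 2: CAA UGG GGA GAU AGA UGC GCU AGA UGU GAU — no AUG→stop ORF.
Frame 3: AAU GGG GAG AUA GAU GCG CUA GAU GUG AUG — no AUG→stop ORF.
ORFs ≥ 3 codons: frame 1 4–15 (4 codons), frame 1 16–24 (3 codons). Count = 2.

2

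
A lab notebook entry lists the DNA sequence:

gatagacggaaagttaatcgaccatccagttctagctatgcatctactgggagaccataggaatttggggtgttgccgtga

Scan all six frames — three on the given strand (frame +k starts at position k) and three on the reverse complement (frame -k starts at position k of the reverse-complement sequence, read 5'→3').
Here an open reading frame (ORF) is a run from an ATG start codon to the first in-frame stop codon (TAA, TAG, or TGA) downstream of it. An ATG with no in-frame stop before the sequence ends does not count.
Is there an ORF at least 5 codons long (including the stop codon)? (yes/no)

Reverse complement (5'→3'): TCACGGCAACACCCCAAATTCCTATGGTCTCCCAGTAGATGCATAGCTAGAACTGGATGGTCGATTAACTTTCCGTCTATC
Frame +1: GAT AGA CGG AAA GTT AAT CGA CCA TCC AGT TCT AGC TAT GCA TCT ACT GGG AGA CCA TAG GAA TTT GGG GTG TTG CCG TGA — no ATG→stop ORF.
Frame +2: ATA GAC GGA AAG TTA ATC GAC CAT CCA GTT CTA GCT ATG CAT CTA CTG GGA GAC CAT AGG AAT TTG GGG TGT TGC CGT — no ATG→stop ORF.
Frame +3: TAG ACG GAA AGT TAA TCG ACC ATC CAG TTC TAG CTA TGC ATC TAC TGG GAG ACC ATA GGA ATT TGG GGT GTT GCC GTG — no ATG→stop ORF.
Frame -1: TCA CGG CAA CAC CCC AAA TTC CTA TGG TCT CCC AGT AGA TGC ATA GCT AGA ACT GGA TGG TCG ATT AAC TTT CCG TCT ATC — no ATG→stop ORF.
Frame -2: CAC GGC AAC ACC CCA AAT TCC TAT GGT CTC CCA GTA GAT GCA TAG CTA GAA CTG GAT GGT CGA TTA ACT TTC CGT CTA — no ATG→stop ORF.
Frame -3: ACG GCA ACA CCC CAA ATT CCT ATG GTC TCC CAG TAG ATG CAT AGC TAG AAC TGG ATG GTC GAT TAA CTT TCC GTC TAT — ATG at 24, stop TAG at 36 → 15 nt; ATG at 39, stop TAG at 48 → 12 nt; ATG at 57, stop TAA at 66 → 12 nt.
Frame -3 has an ORF of 5 codons (positions 24–38) ≥ 5, so yes.

yes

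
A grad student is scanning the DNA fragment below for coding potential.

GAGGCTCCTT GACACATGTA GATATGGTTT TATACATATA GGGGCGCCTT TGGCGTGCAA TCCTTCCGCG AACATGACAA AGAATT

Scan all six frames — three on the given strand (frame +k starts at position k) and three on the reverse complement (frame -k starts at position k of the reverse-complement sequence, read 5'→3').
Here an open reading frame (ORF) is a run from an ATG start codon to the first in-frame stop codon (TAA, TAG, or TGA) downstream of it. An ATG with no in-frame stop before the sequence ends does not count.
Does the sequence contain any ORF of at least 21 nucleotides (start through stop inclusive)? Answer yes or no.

Reverse complement (5'→3'): AATTCTTTGTCATGTTCGCGGAAGGATTGCACGCCAAAGGCGCCCCTATATGTATAAAACCATATCTACATGTGTCAAGGAGCCTC
Frame +1: GAG GCT CCT TGA CAC ATG TAG ATA TGG TTT TAT ACA TAT AGG GGC GCC TTT GGC GTG CAA TCC TTC CGC GAA CAT GAC AAA GAA — ATG at 16, stop TAG at 19 → 6 nt.
Frame +2: AGG CTC CTT GAC ACA TGT AGA TAT GGT TTT ATA CAT ATA GGG GCG CCT TTG GCG TGC AAT CCT TCC GCG AAC ATG ACA AAG AAT — no ATG→stop ORF.
Frame +3: GGC TCC TTG ACA CAT GTA GAT ATG GTT TTA TAC ATA TAG GGG CGC CTT TGG CGT GCA ATC CTT CCG CGA ACA TGA CAA AGA ATT — ATG at 24, stop TAG at 39 → 18 nt.
Frame -1: AAT TCT TTG TCA TGT TCG CGG AAG GAT TGC ACG CCA AAG GCG CCC CTA TAT GTA TAA AAC CAT ATC TAC ATG TGT CAA GGA GCC — no ATG→stop ORF.
Frame -2: ATT CTT TGT CAT GTT CGC GGA AGG ATT GCA CGC CAA AGG CGC CCC TAT ATG TAT AAA ACC ATA TCT ACA TGT GTC AAG GAG CCT — no ATG→stop ORF.
Frame -3: TTC TTT GTC ATG TTC GCG GAA GGA TTG CAC GCC AAA GGC GCC CCT ATA TGT ATA AAA CCA TAT CTA CAT GTG TCA AGG AGC CTC — no ATG→stop ORF.
Largest ORF found is 18 nucleotides < 21, so no.

no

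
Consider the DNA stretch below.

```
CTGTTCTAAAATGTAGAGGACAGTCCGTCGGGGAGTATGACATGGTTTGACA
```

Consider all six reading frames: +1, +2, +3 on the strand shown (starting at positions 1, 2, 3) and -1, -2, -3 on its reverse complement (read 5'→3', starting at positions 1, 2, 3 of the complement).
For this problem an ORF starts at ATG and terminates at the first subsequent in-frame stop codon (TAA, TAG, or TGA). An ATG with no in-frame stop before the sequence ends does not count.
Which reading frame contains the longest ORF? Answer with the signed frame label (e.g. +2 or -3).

Reverse complement (5'→3'): TGTCAAACCATGTCATACTCCCCGACGGACTGTCCTCTACATTTTAGAACAG
Frame +1: CTG TTC TAA AAT GTA GAG GAC AGT CCG TCG GGG AGT ATG ACA TGG TTT GAC — no ATG→stop ORF.
Frame +2: TGT TCT AAA ATG TAG AGG ACA GTC CGT CGG GGA GTA TGA CAT GGT TTG ACA — ATG at 11, stop TAG at 14 → 6 nt.
Frame +3: GTT CTA AAA TGT AGA GGA CAG TCC GTC GGG GAG TAT GAC ATG GTT TGA — ATG at 42, stop TGA at 48 → 9 nt.
Frame -1: TGT CAA ACC ATG TCA TAC TCC CCG ACG GAC TGT CCT CTA CAT TTT AGA ACA — no ATG→stop ORF.
Frame -2: GTC AAA CCA TGT CAT ACT CCC CGA CGG ACT GTC CTC TAC ATT TTA GAA CAG — no ATG→stop ORF.
Frame -3: TCA AAC CAT GTC ATA CTC CCC GAC GGA CTG TCC TCT ACA TTT TAG AAC — no ATG→stop ORF.
Longest ORF is 9 nt in frame +3 (positions 42–50).

+3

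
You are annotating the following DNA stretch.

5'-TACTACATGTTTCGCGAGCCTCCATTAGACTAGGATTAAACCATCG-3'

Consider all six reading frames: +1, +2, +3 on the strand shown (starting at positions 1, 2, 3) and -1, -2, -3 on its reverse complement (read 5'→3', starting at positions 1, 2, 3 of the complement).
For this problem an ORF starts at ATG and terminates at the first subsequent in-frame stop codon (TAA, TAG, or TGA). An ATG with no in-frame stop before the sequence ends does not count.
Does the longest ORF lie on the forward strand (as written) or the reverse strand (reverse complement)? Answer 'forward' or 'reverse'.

forward

Reverse complement (5'→3'): CGATGGTTTAATCCTAGTCTAATGGAGGCTCGCGAAACATGTAGTA
Frame +1: TAC TAC ATG TTT CGC GAG CCT CCA TTA GAC TAG GAT TAA ACC ATC — ATG at 7, stop TAG at 31 → 27 nt.
Frame +2: ACT ACA TGT TTC GCG AGC CTC CAT TAG ACT AGG ATT AAA CCA TCG — no ATG→stop ORF.
Frame +3: CTA CAT GTT TCG CGA GCC TCC ATT AGA CTA GGA TTA AAC CAT — no ATG→stop ORF.
Frame -1: CGA TGG TTT AAT CCT AGT CTA ATG GAG GCT CGC GAA ACA TGT AGT — no ATG→stop ORF.
Frame -2: GAT GGT TTA ATC CTA GTC TAA TGG AGG CTC GCG AAA CAT GTA GTA — no ATG→stop ORF.
Frame -3: ATG GTT TAA TCC TAG TCT AAT GGA GGC TCG CGA AAC ATG TAG — ATG at 3, stop TAA at 9 → 9 nt; ATG at 39, stop TAG at 42 → 6 nt.
Forward-strand max 27 nt; reverse-strand max 9 nt. The forward strand has the longer ORF.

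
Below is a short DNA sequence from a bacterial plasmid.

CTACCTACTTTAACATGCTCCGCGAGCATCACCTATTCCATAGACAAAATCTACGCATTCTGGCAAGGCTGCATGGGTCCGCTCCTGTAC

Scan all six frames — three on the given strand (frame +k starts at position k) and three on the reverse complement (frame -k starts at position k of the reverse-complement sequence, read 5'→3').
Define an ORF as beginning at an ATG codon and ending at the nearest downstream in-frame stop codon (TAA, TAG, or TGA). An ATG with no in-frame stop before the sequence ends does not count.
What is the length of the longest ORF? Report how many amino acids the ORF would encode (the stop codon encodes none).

9

Reverse complement (5'→3'): GTACAGGAGCGGACCCATGCAGCCTTGCCAGAATGCGTAGATTTTGTCTATGGAATAGGTGATGCTCGCGGAGCATGTTAAAGTAGGTAG
Frame +1: CTA CCT ACT TTA ACA TGC TCC GCG AGC ATC ACC TAT TCC ATA GAC AAA ATC TAC GCA TTC TGG CAA GGC TGC ATG GGT CCG CTC CTG TAC — no ATG→stop ORF.
Frame +2: TAC CTA CTT TAA CAT GCT CCG CGA GCA TCA CCT ATT CCA TAG ACA AAA TCT ACG CAT TCT GGC AAG GCT GCA TGG GTC CGC TCC TGT — no ATG→stop ORF.
Frame +3: ACC TAC TTT AAC ATG CTC CGC GAG CAT CAC CTA TTC CAT AGA CAA AAT CTA CGC ATT CTG GCA AGG CTG CAT GGG TCC GCT CCT GTA — no ATG→stop ORF.
Frame -1: GTA CAG GAG CGG ACC CAT GCA GCC TTG CCA GAA TGC GTA GAT TTT GTC TAT GGA ATA GGT GAT GCT CGC GGA GCA TGT TAA AGT AGG TAG — no ATG→stop ORF.
Frame -2: TAC AGG AGC GGA CCC ATG CAG CCT TGC CAG AAT GCG TAG ATT TTG TCT ATG GAA TAG GTG ATG CTC GCG GAG CAT GTT AAA GTA GGT — ATG at 17, stop TAG at 38 → 24 nt; ATG at 50, stop TAG at 56 → 9 nt.
Frame -3: ACA GGA GCG GAC CCA TGC AGC CTT GCC AGA ATG CGT AGA TTT TGT CTA TGG AAT AGG TGA TGC TCG CGG AGC ATG TTA AAG TAG GTA — ATG at 33, stop TGA at 60 → 30 nt; ATG at 75, stop TAG at 84 → 12 nt.
Longest: frame -3, positions 33–62, 30 nt = 10 codons = 9 aa. → 9 amino acids.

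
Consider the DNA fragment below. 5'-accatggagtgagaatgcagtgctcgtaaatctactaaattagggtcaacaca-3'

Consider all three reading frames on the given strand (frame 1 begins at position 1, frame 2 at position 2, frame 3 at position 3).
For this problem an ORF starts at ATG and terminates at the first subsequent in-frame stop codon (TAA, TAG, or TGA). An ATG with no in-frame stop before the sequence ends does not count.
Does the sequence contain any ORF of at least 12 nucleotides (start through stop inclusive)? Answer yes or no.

yes

Frame 1: ACC ATG GAG TGA GAA TGC AGT GCT CGT AAA TCT ACT AAA TTA GGG TCA ACA — ATG at 4, stop TGA at 10 → 9 nt.
Frame 2: CCA TGG AGT GAG AAT GCA GTG CTC GTA AAT CTA CTA AAT TAG GGT CAA CAC — no ATG→stop ORF.
Frame 3: CAT GGA GTG AGA ATG CAG TGC TCG TAA ATC TAC TAA ATT AGG GTC AAC ACA — ATG at 15, stop TAA at 27 → 15 nt.
Frame 3 has an ORF of 15 nucleotides (positions 15–29) ≥ 12, so yes.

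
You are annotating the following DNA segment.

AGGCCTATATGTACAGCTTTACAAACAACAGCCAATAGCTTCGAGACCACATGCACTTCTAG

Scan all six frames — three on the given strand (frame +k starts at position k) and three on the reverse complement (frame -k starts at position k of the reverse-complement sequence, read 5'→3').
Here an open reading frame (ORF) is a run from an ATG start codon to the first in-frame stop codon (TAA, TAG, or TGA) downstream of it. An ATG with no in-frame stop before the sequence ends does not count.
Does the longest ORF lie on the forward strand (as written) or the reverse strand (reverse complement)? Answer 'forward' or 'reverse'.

Reverse complement (5'→3'): CTAGAAGTGCATGTGGTCTCGAAGCTATTGGCTGTTGTTTGTAAAGCTGTACATATAGGCCT
Frame +1: AGG CCT ATA TGT ACA GCT TTA CAA ACA ACA GCC AAT AGC TTC GAG ACC ACA TGC ACT TCT — no ATG→stop ORF.
Frame +2: GGC CTA TAT GTA CAG CTT TAC AAA CAA CAG CCA ATA GCT TCG AGA CCA CAT GCA CTT CTA — no ATG→stop ORF.
Frame +3: GCC TAT ATG TAC AGC TTT ACA AAC AAC AGC CAA TAG CTT CGA GAC CAC ATG CAC TTC TAG — ATG at 9, stop TAG at 36 → 30 nt; ATG at 51, stop TAG at 60 → 12 nt.
Frame -1: CTA GAA GTG CAT GTG GTC TCG AAG CTA TTG GCT GTT GTT TGT AAA GCT GTA CAT ATA GGC — no ATG→stop ORF.
Frame -2: TAG AAG TGC ATG TGG TCT CGA AGC TAT TGG CTG TTG TTT GTA AAG CTG TAC ATA TAG GCC — ATG at 11, stop TAG at 56 → 48 nt.
Frame -3: AGA AGT GCA TGT GGT CTC GAA GCT ATT GGC TGT TGT TTG TAA AGC TGT ACA TAT AGG CCT — no ATG→stop ORF.
Forward-strand max 30 nt; reverse-strand max 48 nt. The reverse strand has the longer ORF.

reverse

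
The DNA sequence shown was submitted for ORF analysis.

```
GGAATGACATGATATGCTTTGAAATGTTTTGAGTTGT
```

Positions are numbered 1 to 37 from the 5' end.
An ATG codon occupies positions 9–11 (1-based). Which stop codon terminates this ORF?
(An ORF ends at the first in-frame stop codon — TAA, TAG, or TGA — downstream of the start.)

TGA

Codons from position 9: ATG (9–11), ATA (12–14), TGC (15–17), TTT (18–20), GAA (21–23), ATG (24–26), TTT (27–29), TGA (30–32).
The first in-frame stop codon is TGA.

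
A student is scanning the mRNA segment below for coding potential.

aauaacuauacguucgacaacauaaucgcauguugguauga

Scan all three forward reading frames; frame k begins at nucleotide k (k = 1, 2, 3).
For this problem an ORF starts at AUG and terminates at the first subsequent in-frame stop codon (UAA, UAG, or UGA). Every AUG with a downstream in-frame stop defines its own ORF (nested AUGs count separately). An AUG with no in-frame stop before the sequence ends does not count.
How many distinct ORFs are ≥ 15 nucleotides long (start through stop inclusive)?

Frame 1: AAU AAC UAU ACG UUC GAC AAC AUA AUC GCA UGU UGG UAU — no AUG→stop ORF.
Frame 2: AUA ACU AUA CGU UCG ACA ACA UAA UCG CAU GUU GGU AUG — no AUG→stop ORF.
Frame 3: UAA CUA UAC GUU CGA CAA CAU AAU CGC AUG UUG GUA UGA — AUG at 30, stop UGA at 39 → 12 nt.
No ORF reaches 15 nucleotides. Count = 0.

0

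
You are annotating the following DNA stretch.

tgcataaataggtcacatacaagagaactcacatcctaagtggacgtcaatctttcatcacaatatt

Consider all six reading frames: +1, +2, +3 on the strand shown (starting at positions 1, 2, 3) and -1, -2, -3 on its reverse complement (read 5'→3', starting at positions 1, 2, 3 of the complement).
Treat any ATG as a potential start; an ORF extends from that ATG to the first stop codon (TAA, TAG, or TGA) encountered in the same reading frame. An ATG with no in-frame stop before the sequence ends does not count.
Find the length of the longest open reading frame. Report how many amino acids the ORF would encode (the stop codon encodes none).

3

Reverse complement (5'→3'): AATATTGTGATGAAAGATTGACGTCCACTTAGGATGTGAGTTCTCTTGTATGTGACCTATTTATGCA
Frame +1: TGC ATA AAT AGG TCA CAT ACA AGA GAA CTC ACA TCC TAA GTG GAC GTC AAT CTT TCA TCA CAA TAT — no ATG→stop ORF.
Frame +2: GCA TAA ATA GGT CAC ATA CAA GAG AAC TCA CAT CCT AAG TGG ACG TCA ATC TTT CAT CAC AAT ATT — no ATG→stop ORF.
Frame +3: CAT AAA TAG GTC ACA TAC AAG AGA ACT CAC ATC CTA AGT GGA CGT CAA TCT TTC ATC ACA ATA — no ATG→stop ORF.
Frame -1: AAT ATT GTG ATG AAA GAT TGA CGT CCA CTT AGG ATG TGA GTT CTC TTG TAT GTG ACC TAT TTA TGC — ATG at 10, stop TGA at 19 → 12 nt; ATG at 34, stop TGA at 37 → 6 nt.
Frame -2: ATA TTG TGA TGA AAG ATT GAC GTC CAC TTA GGA TGT GAG TTC TCT TGT ATG TGA CCT ATT TAT GCA — ATG at 50, stop TGA at 53 → 6 nt.
Frame -3: TAT TGT GAT GAA AGA TTG ACG TCC ACT TAG GAT GTG AGT TCT CTT GTA TGT GAC CTA TTT ATG — no ATG→stop ORF.
Longest: frame -1, positions 10–21, 12 nt = 4 codons = 3 aa. → 3 amino acids.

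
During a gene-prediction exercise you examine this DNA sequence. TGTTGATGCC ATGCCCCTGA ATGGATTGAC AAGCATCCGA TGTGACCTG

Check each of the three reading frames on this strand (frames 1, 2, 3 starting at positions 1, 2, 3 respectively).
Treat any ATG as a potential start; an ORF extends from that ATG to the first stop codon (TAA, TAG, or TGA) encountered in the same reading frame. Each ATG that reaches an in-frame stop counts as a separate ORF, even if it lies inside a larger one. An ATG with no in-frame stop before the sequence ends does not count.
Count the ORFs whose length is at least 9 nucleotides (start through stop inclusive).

Frame 1: TGT TGA TGC CAT GCC CCT GAA TGG ATT GAC AAG CAT CCG ATG TGA CCT — ATG at 40, stop TGA at 43 → 6 nt.
Frame 2: GTT GAT GCC ATG CCC CTG AAT GGA TTG ACA AGC ATC CGA TGT GAC CTG — no ATG→stop ORF.
Frame 3: TTG ATG CCA TGC CCC TGA ATG GAT TGA CAA GCA TCC GAT GTG ACC — ATG at 6, stop TGA at 18 → 15 nt; ATG at 21, stop TGA at 27 → 9 nt.
ORFs ≥ 9 nucleotides: frame 3 6–20 (15 nucleotides), frame 3 21–29 (9 nucleotides). Count = 2.

2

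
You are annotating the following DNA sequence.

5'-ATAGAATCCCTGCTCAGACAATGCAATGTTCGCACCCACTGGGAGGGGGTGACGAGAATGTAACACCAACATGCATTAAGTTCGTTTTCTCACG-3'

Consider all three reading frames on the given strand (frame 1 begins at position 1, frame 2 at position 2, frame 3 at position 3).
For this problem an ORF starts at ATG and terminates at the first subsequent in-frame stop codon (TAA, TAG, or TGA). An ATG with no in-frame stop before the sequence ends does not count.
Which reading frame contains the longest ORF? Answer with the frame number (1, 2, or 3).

2

Frame 1: ATA GAA TCC CTG CTC AGA CAA TGC AAT GTT CGC ACC CAC TGG GAG GGG GTG ACG AGA ATG TAA CAC CAA CAT GCA TTA AGT TCG TTT TCT CAC — ATG at 58, stop TAA at 61 → 6 nt.
Frame 2: TAG AAT CCC TGC TCA GAC AAT GCA ATG TTC GCA CCC ACT GGG AGG GGG TGA CGA GAA TGT AAC ACC AAC ATG CAT TAA GTT CGT TTT CTC ACG — ATG at 26, stop TGA at 50 → 27 nt; ATG at 71, stop TAA at 77 → 9 nt.
Frame 3: AGA ATC CCT GCT CAG ACA ATG CAA TGT TCG CAC CCA CTG GGA GGG GGT GAC GAG AAT GTA ACA CCA ACA TGC ATT AAG TTC GTT TTC TCA — no ATG→stop ORF.
Longest ORF is 27 nt in frame 2 (positions 26–52).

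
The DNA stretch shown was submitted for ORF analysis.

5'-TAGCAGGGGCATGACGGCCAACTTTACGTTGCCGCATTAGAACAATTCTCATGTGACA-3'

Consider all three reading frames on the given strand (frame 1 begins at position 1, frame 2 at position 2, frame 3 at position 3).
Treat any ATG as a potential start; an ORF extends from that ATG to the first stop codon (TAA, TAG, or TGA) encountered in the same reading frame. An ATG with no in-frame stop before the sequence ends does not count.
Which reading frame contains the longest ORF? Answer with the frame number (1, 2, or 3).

Frame 1: TAG CAG GGG CAT GAC GGC CAA CTT TAC GTT GCC GCA TTA GAA CAA TTC TCA TGT GAC — no ATG→stop ORF.
Frame 2: AGC AGG GGC ATG ACG GCC AAC TTT ACG TTG CCG CAT TAG AAC AAT TCT CAT GTG ACA — ATG at 11, stop TAG at 38 → 30 nt.
Frame 3: GCA GGG GCA TGA CGG CCA ACT TTA CGT TGC CGC ATT AGA ACA ATT CTC ATG TGA — ATG at 51, stop TGA at 54 → 6 nt.
Longest ORF is 30 nt in frame 2 (positions 11–40).

2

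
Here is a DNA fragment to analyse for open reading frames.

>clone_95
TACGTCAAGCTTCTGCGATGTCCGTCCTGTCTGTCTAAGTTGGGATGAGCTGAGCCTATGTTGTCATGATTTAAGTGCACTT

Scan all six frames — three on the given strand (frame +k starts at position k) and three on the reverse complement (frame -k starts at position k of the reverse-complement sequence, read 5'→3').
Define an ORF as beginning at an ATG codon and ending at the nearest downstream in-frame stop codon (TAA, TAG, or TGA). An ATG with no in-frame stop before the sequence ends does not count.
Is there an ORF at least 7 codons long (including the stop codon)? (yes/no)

Reverse complement (5'→3'): AAGTGCACTTAAATCATGACAACATAGGCTCAGCTCATCCCAACTTAGACAGACAGGACGGACATCGCAGAAGCTTGACGTA
Frame +1: TAC GTC AAG CTT CTG CGA TGT CCG TCC TGT CTG TCT AAG TTG GGA TGA GCT GAG CCT ATG TTG TCA TGA TTT AAG TGC ACT — ATG at 58, stop TGA at 67 → 12 nt.
Frame +2: ACG TCA AGC TTC TGC GAT GTC CGT CCT GTC TGT CTA AGT TGG GAT GAG CTG AGC CTA TGT TGT CAT GAT TTA AGT GCA CTT — no ATG→stop ORF.
Frame +3: CGT CAA GCT TCT GCG ATG TCC GTC CTG TCT GTC TAA GTT GGG ATG AGC TGA GCC TAT GTT GTC ATG ATT TAA GTG CAC — ATG at 18, stop TAA at 36 → 21 nt; ATG at 45, stop TGA at 51 → 9 nt; ATG at 66, stop TAA at 72 → 9 nt.
Frame -1: AAG TGC ACT TAA ATC ATG ACA ACA TAG GCT CAG CTC ATC CCA ACT TAG ACA GAC AGG ACG GAC ATC GCA GAA GCT TGA CGT — ATG at 16, stop TAG at 25 → 12 nt.
Frame -2: AGT GCA CTT AAA TCA TGA CAA CAT AGG CTC AGC TCA TCC CAA CTT AGA CAG ACA GGA CGG ACA TCG CAG AAG CTT GAC GTA — no ATG→stop ORF.
Frame -3: GTG CAC TTA AAT CAT GAC AAC ATA GGC TCA GCT CAT CCC AAC TTA GAC AGA CAG GAC GGA CAT CGC AGA AGC TTG ACG — no ATG→stop ORF.
Frame +3 has an ORF of 7 codons (positions 18–38) ≥ 7, so yes.

yes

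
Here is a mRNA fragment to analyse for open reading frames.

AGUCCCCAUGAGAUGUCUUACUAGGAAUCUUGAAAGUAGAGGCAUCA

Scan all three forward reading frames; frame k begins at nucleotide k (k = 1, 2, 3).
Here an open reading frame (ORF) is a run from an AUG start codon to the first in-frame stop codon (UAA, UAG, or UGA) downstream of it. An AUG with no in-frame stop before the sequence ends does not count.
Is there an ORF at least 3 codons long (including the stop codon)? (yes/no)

Frame 1: AGU CCC CAU GAG AUG UCU UAC UAG GAA UCU UGA AAG UAG AGG CAU — AUG at 13, stop UAG at 22 → 12 nt.
Frame 2: GUC CCC AUG AGA UGU CUU ACU AGG AAU CUU GAA AGU AGA GGC AUC — no AUG→stop ORF.
Frame 3: UCC CCA UGA GAU GUC UUA CUA GGA AUC UUG AAA GUA GAG GCA UCA — no AUG→stop ORF.
Frame 1 has an ORF of 4 codons (positions 13–24) ≥ 3, so yes.

yes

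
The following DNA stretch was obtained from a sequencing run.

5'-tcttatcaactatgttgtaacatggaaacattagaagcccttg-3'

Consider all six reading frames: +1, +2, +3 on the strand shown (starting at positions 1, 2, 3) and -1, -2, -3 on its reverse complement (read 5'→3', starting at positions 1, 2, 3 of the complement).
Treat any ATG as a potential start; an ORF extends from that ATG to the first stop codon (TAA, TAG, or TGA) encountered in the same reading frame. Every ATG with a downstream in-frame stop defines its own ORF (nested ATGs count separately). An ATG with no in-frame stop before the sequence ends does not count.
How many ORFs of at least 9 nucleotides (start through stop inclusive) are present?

Reverse complement (5'→3'): CAAGGGCTTCTAATGTTTCCATGTTACAACATAGTTGATAAGA
Frame +1: TCT TAT CAA CTA TGT TGT AAC ATG GAA ACA TTA GAA GCC CTT — no ATG→stop ORF.
Frame +2: CTT ATC AAC TAT GTT GTA ACA TGG AAA CAT TAG AAG CCC TTG — no ATG→stop ORF.
Frame +3: TTA TCA ACT ATG TTG TAA CAT GGA AAC ATT AGA AGC CCT — ATG at 12, stop TAA at 18 → 9 nt.
Frame -1: CAA GGG CTT CTA ATG TTT CCA TGT TAC AAC ATA GTT GAT AAG — no ATG→stop ORF.
Frame -2: AAG GGC TTC TAA TGT TTC CAT GTT ACA ACA TAG TTG ATA AGA — no ATG→stop ORF.
Frame -3: AGG GCT TCT AAT GTT TCC ATG TTA CAA CAT AGT TGA TAA — ATG at 21, stop TGA at 36 → 18 nt.
ORFs ≥ 9 nucleotides: frame +3 12–20 (9 nucleotides), frame -3 21–38 (18 nucleotides). Count = 2.

2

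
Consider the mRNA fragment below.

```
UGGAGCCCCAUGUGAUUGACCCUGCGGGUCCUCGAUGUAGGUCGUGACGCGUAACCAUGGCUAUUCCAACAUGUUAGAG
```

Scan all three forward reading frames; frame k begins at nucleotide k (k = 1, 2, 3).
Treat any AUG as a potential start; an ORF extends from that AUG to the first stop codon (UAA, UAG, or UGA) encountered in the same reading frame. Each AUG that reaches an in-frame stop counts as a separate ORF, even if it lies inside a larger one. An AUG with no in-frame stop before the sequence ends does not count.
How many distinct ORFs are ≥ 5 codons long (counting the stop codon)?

Frame 1: UGG AGC CCC AUG UGA UUG ACC CUG CGG GUC CUC GAU GUA GGU CGU GAC GCG UAA CCA UGG CUA UUC CAA CAU GUU AGA — AUG at 10, stop UGA at 13 → 6 nt.
Frame 2: GGA GCC CCA UGU GAU UGA CCC UGC GGG UCC UCG AUG UAG GUC GUG ACG CGU AAC CAU GGC UAU UCC AAC AUG UUA GAG — AUG at 35, stop UAG at 38 → 6 nt.
Frame 3: GAG CCC CAU GUG AUU GAC CCU GCG GGU CCU CGA UGU AGG UCG UGA CGC GUA ACC AUG GCU AUU CCA ACA UGU UAG — AUG at 57, stop UAG at 75 → 21 nt.
ORFs ≥ 5 codons: frame 3 57–77 (7 codons). Count = 1.

1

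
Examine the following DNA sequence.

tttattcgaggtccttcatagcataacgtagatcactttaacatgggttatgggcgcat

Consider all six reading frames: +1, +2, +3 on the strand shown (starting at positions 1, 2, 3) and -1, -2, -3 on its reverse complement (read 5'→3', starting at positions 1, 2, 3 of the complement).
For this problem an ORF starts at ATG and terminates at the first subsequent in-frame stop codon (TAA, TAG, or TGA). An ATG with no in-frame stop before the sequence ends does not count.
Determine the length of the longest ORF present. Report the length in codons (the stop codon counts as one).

6

Reverse complement (5'→3'): ATGCGCCCATAACCCATGTTAAAGTGATCTACGTTATGCTATGAAGGACCTCGAATAAA
Frame +1: TTT ATT CGA GGT CCT TCA TAG CAT AAC GTA GAT CAC TTT AAC ATG GGT TAT GGG CGC — no ATG→stop ORF.
Frame +2: TTA TTC GAG GTC CTT CAT AGC ATA ACG TAG ATC ACT TTA ACA TGG GTT ATG GGC GCA — no ATG→stop ORF.
Frame +3: TAT TCG AGG TCC TTC ATA GCA TAA CGT AGA TCA CTT TAA CAT GGG TTA TGG GCG CAT — no ATG→stop ORF.
Frame -1: ATG CGC CCA TAA CCC ATG TTA AAG TGA TCT ACG TTA TGC TAT GAA GGA CCT CGA ATA — ATG at 1, stop TAA at 10 → 12 nt; ATG at 16, stop TGA at 25 → 12 nt.
Frame -2: TGC GCC CAT AAC CCA TGT TAA AGT GAT CTA CGT TAT GCT ATG AAG GAC CTC GAA TAA — ATG at 41, stop TAA at 56 → 18 nt.
Frame -3: GCG CCC ATA ACC CAT GTT AAA GTG ATC TAC GTT ATG CTA TGA AGG ACC TCG AAT AAA — ATG at 36, stop TGA at 42 → 9 nt.
Longest: frame -2, positions 41–58, 18 nt = 6 codons = 5 aa. → 6 codons.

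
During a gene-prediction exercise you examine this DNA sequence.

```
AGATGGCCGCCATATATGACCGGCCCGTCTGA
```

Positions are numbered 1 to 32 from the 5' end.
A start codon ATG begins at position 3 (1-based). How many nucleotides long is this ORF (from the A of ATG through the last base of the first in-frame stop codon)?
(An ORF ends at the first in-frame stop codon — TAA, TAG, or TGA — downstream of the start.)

Codons from position 3: ATG (3–5), GCC (6–8), GCC (9–11), ATA (12–14), TAT (15–17), GAC (18–20), CGG (21–23), CCC (24–26), GTC (27–29), TGA (30–32).
TGA is the first in-frame stop; ORF spans 3–32, 30 nucleotides.

30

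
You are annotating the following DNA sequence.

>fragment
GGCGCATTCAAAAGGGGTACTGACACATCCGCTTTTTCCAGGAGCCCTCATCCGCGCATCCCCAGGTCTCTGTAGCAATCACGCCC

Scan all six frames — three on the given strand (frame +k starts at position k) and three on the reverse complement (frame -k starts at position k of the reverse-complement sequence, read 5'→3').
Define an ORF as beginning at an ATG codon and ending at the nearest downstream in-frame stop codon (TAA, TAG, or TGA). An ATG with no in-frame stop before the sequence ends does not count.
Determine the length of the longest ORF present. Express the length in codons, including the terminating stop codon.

7

Reverse complement (5'→3'): GGGCGTGATTGCTACAGAGACCTGGGGATGCGCGGATGAGGGCTCCTGGAAAAAGCGGATGTGTCAGTACCCCTTTTGAATGCGCC
Frame +1: GGC GCA TTC AAA AGG GGT ACT GAC ACA TCC GCT TTT TCC AGG AGC CCT CAT CCG CGC ATC CCC AGG TCT CTG TAG CAA TCA CGC — no ATG→stop ORF.
Frame +2: GCG CAT TCA AAA GGG GTA CTG ACA CAT CCG CTT TTT CCA GGA GCC CTC ATC CGC GCA TCC CCA GGT CTC TGT AGC AAT CAC GCC — no ATG→stop ORF.
Frame +3: CGC ATT CAA AAG GGG TAC TGA CAC ATC CGC TTT TTC CAG GAG CCC TCA TCC GCG CAT CCC CAG GTC TCT GTA GCA ATC ACG CCC — no ATG→stop ORF.
Frame -1: GGG CGT GAT TGC TAC AGA GAC CTG GGG ATG CGC GGA TGA GGG CTC CTG GAA AAA GCG GAT GTG TCA GTA CCC CTT TTG AAT GCG — ATG at 28, stop TGA at 37 → 12 nt.
Frame -2: GGC GTG ATT GCT ACA GAG ACC TGG GGA TGC GCG GAT GAG GGC TCC TGG AAA AAG CGG ATG TGT CAG TAC CCC TTT TGA ATG CGC — ATG at 59, stop TGA at 77 → 21 nt.
Frame -3: GCG TGA TTG CTA CAG AGA CCT GGG GAT GCG CGG ATG AGG GCT CCT GGA AAA AGC GGA TGT GTC AGT ACC CCT TTT GAA TGC GCC — no ATG→stop ORF.
Longest: frame -2, positions 59–79, 21 nt = 7 codons = 6 aa. → 7 codons.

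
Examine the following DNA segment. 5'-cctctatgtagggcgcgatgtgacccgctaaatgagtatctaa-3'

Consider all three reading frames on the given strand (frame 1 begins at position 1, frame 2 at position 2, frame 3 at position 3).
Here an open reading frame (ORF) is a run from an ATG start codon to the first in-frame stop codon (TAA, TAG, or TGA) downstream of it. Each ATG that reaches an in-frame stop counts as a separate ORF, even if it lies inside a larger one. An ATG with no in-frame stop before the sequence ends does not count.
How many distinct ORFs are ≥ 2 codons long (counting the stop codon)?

3

Frame 1: CCT CTA TGT AGG GCG CGA TGT GAC CCG CTA AAT GAG TAT CTA — no ATG→stop ORF.
Frame 2: CTC TAT GTA GGG CGC GAT GTG ACC CGC TAA ATG AGT ATC TAA — ATG at 32, stop TAA at 41 → 12 nt.
Frame 3: TCT ATG TAG GGC GCG ATG TGA CCC GCT AAA TGA GTA TCT — ATG at 6, stop TAG at 9 → 6 nt; ATG at 18, stop TGA at 21 → 6 nt.
ORFs ≥ 2 codons: frame 2 32–43 (4 codons), frame 3 6–11 (2 codons), frame 3 18–23 (2 codons). Count = 3.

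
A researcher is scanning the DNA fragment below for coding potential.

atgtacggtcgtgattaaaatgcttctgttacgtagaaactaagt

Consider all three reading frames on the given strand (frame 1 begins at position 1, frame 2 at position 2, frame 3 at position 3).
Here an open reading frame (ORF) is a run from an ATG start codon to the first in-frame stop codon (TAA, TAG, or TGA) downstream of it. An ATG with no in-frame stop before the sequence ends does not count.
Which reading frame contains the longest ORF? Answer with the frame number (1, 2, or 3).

Frame 1: ATG TAC GGT CGT GAT TAA AAT GCT TCT GTT ACG TAG AAA CTA AGT — ATG at 1, stop TAA at 16 → 18 nt.
Frame 2: TGT ACG GTC GTG ATT AAA ATG CTT CTG TTA CGT AGA AAC TAA — ATG at 20, stop TAA at 41 → 24 nt.
Frame 3: GTA CGG TCG TGA TTA AAA TGC TTC TGT TAC GTA GAA ACT AAG — no ATG→stop ORF.
Longest ORF is 24 nt in frame 2 (positions 20–43).

2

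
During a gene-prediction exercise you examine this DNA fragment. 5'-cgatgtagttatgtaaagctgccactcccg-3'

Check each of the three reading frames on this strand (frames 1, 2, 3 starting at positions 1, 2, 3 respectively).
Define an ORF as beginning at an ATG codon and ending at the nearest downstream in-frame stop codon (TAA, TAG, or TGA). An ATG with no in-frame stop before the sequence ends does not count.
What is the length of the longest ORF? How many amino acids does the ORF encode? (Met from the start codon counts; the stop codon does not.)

Frame 1: CGA TGT AGT TAT GTA AAG CTG CCA CTC CCG — no ATG→stop ORF.
Frame 2: GAT GTA GTT ATG TAA AGC TGC CAC TCC — ATG at 11, stop TAA at 14 → 6 nt.
Frame 3: ATG TAG TTA TGT AAA GCT GCC ACT CCC — ATG at 3, stop TAG at 6 → 6 nt.
Longest: frame 2, positions 11–16, 6 nt = 2 codons = 1 aa. → 1 amino acids.

1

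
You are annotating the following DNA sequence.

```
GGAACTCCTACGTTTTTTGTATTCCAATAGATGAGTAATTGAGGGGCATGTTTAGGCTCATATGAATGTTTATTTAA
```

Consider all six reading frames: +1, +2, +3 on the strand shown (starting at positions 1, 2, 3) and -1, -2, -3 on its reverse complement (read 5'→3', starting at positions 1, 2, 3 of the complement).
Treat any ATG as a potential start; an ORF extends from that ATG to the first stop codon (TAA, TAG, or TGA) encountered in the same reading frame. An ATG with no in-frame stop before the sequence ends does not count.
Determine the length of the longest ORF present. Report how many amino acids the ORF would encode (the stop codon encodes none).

17

Reverse complement (5'→3'): TTAAATAAACATTCATATGAGCCTAAACATGCCCCTCAATTACTCATCTATTGGAATACAAAAAACGTAGGAGTTCC
Frame +1: GGA ACT CCT ACG TTT TTT GTA TTC CAA TAG ATG AGT AAT TGA GGG GCA TGT TTA GGC TCA TAT GAA TGT TTA TTT — ATG at 31, stop TGA at 40 → 12 nt.
Frame +2: GAA CTC CTA CGT TTT TTG TAT TCC AAT AGA TGA GTA ATT GAG GGG CAT GTT TAG GCT CAT ATG AAT GTT TAT TTA — no ATG→stop ORF.
Frame +3: AAC TCC TAC GTT TTT TGT ATT CCA ATA GAT GAG TAA TTG AGG GGC ATG TTT AGG CTC ATA TGA ATG TTT ATT TAA — ATG at 48, stop TGA at 63 → 18 nt; ATG at 66, stop TAA at 75 → 12 nt.
Frame -1: TTA AAT AAA CAT TCA TAT GAG CCT AAA CAT GCC CCT CAA TTA CTC ATC TAT TGG AAT ACA AAA AAC GTA GGA GTT — no ATG→stop ORF.
Frame -2: TAA ATA AAC ATT CAT ATG AGC CTA AAC ATG CCC CTC AAT TAC TCA TCT ATT GGA ATA CAA AAA ACG TAG GAG TTC — ATG at 17, stop TAG at 68 → 54 nt; ATG at 29, stop TAG at 68 → 42 nt.
Frame -3: AAA TAA ACA TTC ATA TGA GCC TAA ACA TGC CCC TCA ATT ACT CAT CTA TTG GAA TAC AAA AAA CGT AGG AGT TCC — no ATG→stop ORF.
Longest: frame -2, positions 17–70, 54 nt = 18 codons = 17 aa. → 17 amino acids.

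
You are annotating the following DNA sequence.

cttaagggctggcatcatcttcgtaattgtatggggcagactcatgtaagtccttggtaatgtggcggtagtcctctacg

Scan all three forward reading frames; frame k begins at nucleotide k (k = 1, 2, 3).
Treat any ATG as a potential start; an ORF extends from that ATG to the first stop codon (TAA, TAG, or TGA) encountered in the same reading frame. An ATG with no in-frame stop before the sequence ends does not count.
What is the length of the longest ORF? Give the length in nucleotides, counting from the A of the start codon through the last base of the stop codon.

Frame 1: CTT AAG GGC TGG CAT CAT CTT CGT AAT TGT ATG GGG CAG ACT CAT GTA AGT CCT TGG TAA TGT GGC GGT AGT CCT CTA — ATG at 31, stop TAA at 58 → 30 nt.
Frame 2: TTA AGG GCT GGC ATC ATC TTC GTA ATT GTA TGG GGC AGA CTC ATG TAA GTC CTT GGT AAT GTG GCG GTA GTC CTC TAC — ATG at 44, stop TAA at 47 → 6 nt.
Frame 3: TAA GGG CTG GCA TCA TCT TCG TAA TTG TAT GGG GCA GAC TCA TGT AAG TCC TTG GTA ATG TGG CGG TAG TCC TCT ACG — ATG at 60, stop TAG at 69 → 12 nt.
Longest: frame 1, positions 31–60, 30 nt = 10 codons = 9 aa. → 30 nucleotides.

30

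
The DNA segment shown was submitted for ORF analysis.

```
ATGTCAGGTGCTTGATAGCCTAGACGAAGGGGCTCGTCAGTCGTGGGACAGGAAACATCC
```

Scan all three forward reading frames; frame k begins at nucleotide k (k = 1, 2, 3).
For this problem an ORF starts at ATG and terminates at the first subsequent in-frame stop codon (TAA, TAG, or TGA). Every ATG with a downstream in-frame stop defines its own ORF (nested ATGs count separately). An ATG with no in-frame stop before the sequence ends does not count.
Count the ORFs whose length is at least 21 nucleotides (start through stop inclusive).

0

Frame 1: ATG TCA GGT GCT TGA TAG CCT AGA CGA AGG GGC TCG TCA GTC GTG GGA CAG GAA ACA TCC — ATG at 1, stop TGA at 13 → 15 nt.
Frame 2: TGT CAG GTG CTT GAT AGC CTA GAC GAA GGG GCT CGT CAG TCG TGG GAC AGG AAA CAT — no ATG→stop ORF.
Frame 3: GTC AGG TGC TTG ATA GCC TAG ACG AAG GGG CTC GTC AGT CGT GGG ACA GGA AAC ATC — no ATG→stop ORF.
No ORF reaches 21 nucleotides. Count = 0.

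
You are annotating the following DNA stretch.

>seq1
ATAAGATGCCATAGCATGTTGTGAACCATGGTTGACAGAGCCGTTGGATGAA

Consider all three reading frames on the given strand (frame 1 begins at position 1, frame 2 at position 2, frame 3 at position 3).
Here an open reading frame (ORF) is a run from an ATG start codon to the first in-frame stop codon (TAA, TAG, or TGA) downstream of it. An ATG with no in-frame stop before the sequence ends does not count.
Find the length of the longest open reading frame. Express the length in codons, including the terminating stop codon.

Frame 1: ATA AGA TGC CAT AGC ATG TTG TGA ACC ATG GTT GAC AGA GCC GTT GGA TGA — ATG at 16, stop TGA at 22 → 9 nt; ATG at 28, stop TGA at 49 → 24 nt.
Frame 2: TAA GAT GCC ATA GCA TGT TGT GAA CCA TGG TTG ACA GAG CCG TTG GAT GAA — no ATG→stop ORF.
Frame 3: AAG ATG CCA TAG CAT GTT GTG AAC CAT GGT TGA CAG AGC CGT TGG ATG — ATG at 6, stop TAG at 12 → 9 nt.
Longest: frame 1, positions 28–51, 24 nt = 8 codons = 7 aa. → 8 codons.

8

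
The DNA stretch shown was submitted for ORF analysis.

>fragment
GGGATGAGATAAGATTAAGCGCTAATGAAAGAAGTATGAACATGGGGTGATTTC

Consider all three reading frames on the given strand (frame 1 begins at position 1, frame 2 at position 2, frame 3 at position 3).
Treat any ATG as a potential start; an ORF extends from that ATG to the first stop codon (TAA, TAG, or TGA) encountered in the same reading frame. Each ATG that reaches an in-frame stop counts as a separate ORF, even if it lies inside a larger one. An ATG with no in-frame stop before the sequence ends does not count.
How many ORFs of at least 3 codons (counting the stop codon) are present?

4

Frame 1: GGG ATG AGA TAA GAT TAA GCG CTA ATG AAA GAA GTA TGA ACA TGG GGT GAT TTC — ATG at 4, stop TAA at 10 → 9 nt; ATG at 25, stop TGA at 37 → 15 nt.
Frame 2: GGA TGA GAT AAG ATT AAG CGC TAA TGA AAG AAG TAT GAA CAT GGG GTG ATT — no ATG→stop ORF.
Frame 3: GAT GAG ATA AGA TTA AGC GCT AAT GAA AGA AGT ATG AAC ATG GGG TGA TTT — ATG at 36, stop TGA at 48 → 15 nt; ATG at 42, stop TGA at 48 → 9 nt.
ORFs ≥ 3 codons: frame 1 4–12 (3 codons), frame 1 25–39 (5 codons), frame 3 36–50 (5 codons), frame 3 42–50 (3 codons). Count = 4.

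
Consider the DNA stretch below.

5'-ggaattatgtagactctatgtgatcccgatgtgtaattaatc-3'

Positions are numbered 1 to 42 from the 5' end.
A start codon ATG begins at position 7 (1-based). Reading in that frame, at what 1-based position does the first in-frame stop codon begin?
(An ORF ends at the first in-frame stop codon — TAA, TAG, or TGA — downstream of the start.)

10

Codons from position 7: ATG (7–9), TAG (10–12).
TAG is a stop codon; it begins at position 10.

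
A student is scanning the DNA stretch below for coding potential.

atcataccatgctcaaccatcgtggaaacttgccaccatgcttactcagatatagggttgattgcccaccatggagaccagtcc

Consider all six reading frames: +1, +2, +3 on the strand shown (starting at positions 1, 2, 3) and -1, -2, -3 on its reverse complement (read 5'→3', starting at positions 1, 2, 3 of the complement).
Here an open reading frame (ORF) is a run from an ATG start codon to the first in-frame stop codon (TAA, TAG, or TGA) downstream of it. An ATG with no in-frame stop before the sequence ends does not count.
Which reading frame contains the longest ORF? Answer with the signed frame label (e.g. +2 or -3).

Reverse complement (5'→3'): GGACTGGTCTCCATGGTGGGCAATCAACCCTATATCTGAGTAAGCATGGTGGCAAGTTTCCACGATGGTTGAGCATGGTATGAT
Frame +1: ATC ATA CCA TGC TCA ACC ATC GTG GAA ACT TGC CAC CAT GCT TAC TCA GAT ATA GGG TTG ATT GCC CAC CAT GGA GAC CAG TCC — no ATG→stop ORF.
Frame +2: TCA TAC CAT GCT CAA CCA TCG TGG AAA CTT GCC ACC ATG CTT ACT CAG ATA TAG GGT TGA TTG CCC ACC ATG GAG ACC AGT — ATG at 38, stop TAG at 53 → 18 nt.
Frame +3: CAT ACC ATG CTC AAC CAT CGT GGA AAC TTG CCA CCA TGC TTA CTC AGA TAT AGG GTT GAT TGC CCA CCA TGG AGA CCA GTC — no ATG→stop ORF.
Frame -1: GGA CTG GTC TCC ATG GTG GGC AAT CAA CCC TAT ATC TGA GTA AGC ATG GTG GCA AGT TTC CAC GAT GGT TGA GCA TGG TAT GAT — ATG at 13, stop TGA at 37 → 27 nt; ATG at 46, stop TGA at 70 → 27 nt.
Frame -2: GAC TGG TCT CCA TGG TGG GCA ATC AAC CCT ATA TCT GAG TAA GCA TGG TGG CAA GTT TCC ACG ATG GTT GAG CAT GGT ATG — no ATG→stop ORF.
Frame -3: ACT GGT CTC CAT GGT GGG CAA TCA ACC CTA TAT CTG AGT AAG CAT GGT GGC AAG TTT CCA CGA TGG TTG AGC ATG GTA TGA — ATG at 75, stop TGA at 81 → 9 nt.
Longest ORF is 27 nt in frame -1 (positions 13–39).

-1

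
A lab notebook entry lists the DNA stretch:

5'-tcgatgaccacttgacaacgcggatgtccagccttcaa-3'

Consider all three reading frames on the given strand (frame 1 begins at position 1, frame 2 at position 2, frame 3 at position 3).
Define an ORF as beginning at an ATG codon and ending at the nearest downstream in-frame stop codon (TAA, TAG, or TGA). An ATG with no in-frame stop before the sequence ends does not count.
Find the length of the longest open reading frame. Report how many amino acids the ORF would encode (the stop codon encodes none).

Frame 1: TCG ATG ACC ACT TGA CAA CGC GGA TGT CCA GCC TTC — ATG at 4, stop TGA at 13 → 12 nt.
Frame 2: CGA TGA CCA CTT GAC AAC GCG GAT GTC CAG CCT TCA — no ATG→stop ORF.
Frame 3: GAT GAC CAC TTG ACA ACG CGG ATG TCC AGC CTT CAA — no ATG→stop ORF.
Longest: frame 1, positions 4–15, 12 nt = 4 codons = 3 aa. → 3 amino acids.

3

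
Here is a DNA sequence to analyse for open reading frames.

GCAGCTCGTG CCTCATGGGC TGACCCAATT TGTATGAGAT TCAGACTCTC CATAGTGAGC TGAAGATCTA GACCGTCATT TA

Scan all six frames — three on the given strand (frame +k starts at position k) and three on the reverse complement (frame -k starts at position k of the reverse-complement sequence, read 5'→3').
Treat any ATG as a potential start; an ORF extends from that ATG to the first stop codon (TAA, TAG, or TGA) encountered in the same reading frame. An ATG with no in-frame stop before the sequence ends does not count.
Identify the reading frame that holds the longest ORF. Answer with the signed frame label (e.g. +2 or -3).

+1

Reverse complement (5'→3'): TAAATGACGGTCTAGATCTTCAGCTCACTATGGAGAGTCTGAATCTCATACAAATTGGGTCAGCCCATGAGGCACGAGCTGC
Frame +1: GCA GCT CGT GCC TCA TGG GCT GAC CCA ATT TGT ATG AGA TTC AGA CTC TCC ATA GTG AGC TGA AGA TCT AGA CCG TCA TTT — ATG at 34, stop TGA at 61 → 30 nt.
Frame +2: CAG CTC GTG CCT CAT GGG CTG ACC CAA TTT GTA TGA GAT TCA GAC TCT CCA TAG TGA GCT GAA GAT CTA GAC CGT CAT TTA — no ATG→stop ORF.
Frame +3: AGC TCG TGC CTC ATG GGC TGA CCC AAT TTG TAT GAG ATT CAG ACT CTC CAT AGT GAG CTG AAG ATC TAG ACC GTC ATT — ATG at 15, stop TGA at 21 → 9 nt.
Frame -1: TAA ATG ACG GTC TAG ATC TTC AGC TCA CTA TGG AGA GTC TGA ATC TCA TAC AAA TTG GGT CAG CCC ATG AGG CAC GAG CTG — ATG at 4, stop TAG at 13 → 12 nt.
Frame -2: AAA TGA CGG TCT AGA TCT TCA GCT CAC TAT GGA GAG TCT GAA TCT CAT ACA AAT TGG GTC AGC CCA TGA GGC ACG AGC TGC — no ATG→stop ORF.
Frame -3: AAT GAC GGT CTA GAT CTT CAG CTC ACT ATG GAG AGT CTG AAT CTC ATA CAA ATT GGG TCA GCC CAT GAG GCA CGA GCT — no ATG→stop ORF.
Longest ORF is 30 nt in frame +1 (positions 34–63).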